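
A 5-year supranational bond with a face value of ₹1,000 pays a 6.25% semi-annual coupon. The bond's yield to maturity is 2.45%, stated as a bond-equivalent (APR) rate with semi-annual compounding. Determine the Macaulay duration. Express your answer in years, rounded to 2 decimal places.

Periodic yield y = 0.01225. Discount each cash flow and weight by its period:
  t   CF        PV=CF/(1+0.01225)^t    t·PV
  1        31.25        30.8718        30.8718
  2        31.25        30.4982        60.9964
  3        31.25        30.1291        90.3874
  4        31.25        29.7645       119.0581
  5        31.25        29.4043       147.0216
  6        31.25        29.0485       174.2908
  7        31.25        28.6969       200.8785
  8        31.25        28.3497       226.7972
  9        31.25        28.0066       252.0591
  10    1,031.25       913.0322     9,130.3223
  Σ                  1,177.8019    10,432.6834
Price P = Σ PV = 1,177.8019.
Macaulay duration = Σ(t·PV) / P = 10,432.6834 / 1,177.8019 = 8.85776 half-year periods.
In years: 8.85776 / 2 = 4.42888 years.

4.43 years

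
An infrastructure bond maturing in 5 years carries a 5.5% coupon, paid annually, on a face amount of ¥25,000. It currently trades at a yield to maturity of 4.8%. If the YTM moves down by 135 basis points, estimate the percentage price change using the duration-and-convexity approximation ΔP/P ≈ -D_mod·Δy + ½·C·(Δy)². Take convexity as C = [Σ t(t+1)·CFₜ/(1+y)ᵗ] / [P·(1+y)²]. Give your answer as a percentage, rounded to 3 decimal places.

+6.031%

With y = 0.048:
  t   CF        PV=CF/(1+0.048)^t    t·PV        t(t+1)·PV
  1     1,375.00     1,312.0229     1,312.0229       2,624.0458
  2     1,375.00     1,251.9302     2,503.8605       7,511.5815
  3     1,375.00     1,194.5899     3,583.7698      14,335.0792
  4     1,375.00     1,139.8759     4,559.5036      22,797.5178
  5    26,375.00    20,863.4466   104,317.2331     625,903.3987
  Σ                 25,761.8656   116,276.3899     673,171.6229
P = 25,761.8656; D_Mac = 4.51351 yrs; D_mod = 4.30678 yrs; C = 23.79172.
Duration effect: -4.30678 × (-0.0135) = +0.058142
Convexity effect: 0.5 × 23.79172 × (-0.0135)² = +0.0021680
ΔP/P ≈ +0.058142 + 0.0021680 = +0.060310 = +6.0310%.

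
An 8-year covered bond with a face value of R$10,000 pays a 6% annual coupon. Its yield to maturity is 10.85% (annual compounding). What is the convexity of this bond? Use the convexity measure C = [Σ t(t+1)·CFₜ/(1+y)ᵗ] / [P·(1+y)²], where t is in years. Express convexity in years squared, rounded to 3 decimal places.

42.664

With y = 0.1085:
  t   CF        PV=CF/(1+0.1085)^t    t·PV        t(t+1)·PV
  1       600.00       541.2720       541.2720       1,082.5440
  2       600.00       488.2923       976.5846       2,929.7537
  3       600.00       440.4982     1,321.4947       5,285.9786
  4       600.00       397.3822     1,589.5290       7,947.6449
  5       600.00       358.4865     1,792.4323      10,754.5940
  6       600.00       323.3978     1,940.3868      13,582.7077
  7       600.00       291.7436     2,042.2053      16,337.6427
  8    10,600.00     4,649.6502    37,197.2020     334,774.8176
  Σ                  7,490.7229    47,401.1066     392,695.6833
P = 7,490.7229.
Convexity = Σ t(t+1)·PV / [P·(1+y)²] = 392,695.6833 / (7,490.7229 × 1.228772) = 42.66394.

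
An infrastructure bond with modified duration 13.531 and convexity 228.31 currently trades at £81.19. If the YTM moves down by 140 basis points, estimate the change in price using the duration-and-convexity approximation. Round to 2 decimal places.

Duration effect: -D_mod·Δy = -13.531 × (-0.014) = +0.189434
Convexity effect: ½·C·(Δy)² = 0.5 × 228.31 × (-0.014)² = +0.02237438
ΔP/P ≈ +0.189434 + 0.02237438 = +0.21180838
ΔP ≈ 81.19 × (+0.21180838) = +17.1967223722.

+£17.20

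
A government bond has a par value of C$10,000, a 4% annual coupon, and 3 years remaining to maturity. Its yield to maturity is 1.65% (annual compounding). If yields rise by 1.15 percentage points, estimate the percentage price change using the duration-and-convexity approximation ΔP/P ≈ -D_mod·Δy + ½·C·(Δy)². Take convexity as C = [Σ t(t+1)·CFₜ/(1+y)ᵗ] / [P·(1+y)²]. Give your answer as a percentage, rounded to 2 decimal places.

-3.20%

With y = 0.0165:
  t   CF        PV=CF/(1+0.0165)^t    t·PV        t(t+1)·PV
  1       400.00       393.5071       393.5071         787.0143
  2       400.00       387.1197       774.2393       2,322.7179
  3    10,400.00     9,901.7325    29,705.1976     118,820.7902
  Σ                 10,682.3593    30,872.9440     121,930.5225
P = 10,682.3593; D_Mac = 2.89009 yrs; D_mod = 2.84317 yrs; C = 11.04665.
Duration effect: -2.84317 × (+0.0115) = -0.032697
Convexity effect: 0.5 × 11.04665 × (0.0115)² = +0.0007305
ΔP/P ≈ -0.032697 + 0.0007305 = -0.031966 = -3.1966%.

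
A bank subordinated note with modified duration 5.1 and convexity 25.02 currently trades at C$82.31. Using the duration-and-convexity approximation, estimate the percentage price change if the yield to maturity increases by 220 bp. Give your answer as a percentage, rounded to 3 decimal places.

Duration effect: -D_mod·Δy = -5.1 × (+0.022) = -0.112200
Convexity effect: ½·C·(Δy)² = 0.5 × 25.02 × (0.022)² = +0.00605484
ΔP/P ≈ -0.112200 + 0.00605484 = -0.10614516
= -10.614516%.

-10.615%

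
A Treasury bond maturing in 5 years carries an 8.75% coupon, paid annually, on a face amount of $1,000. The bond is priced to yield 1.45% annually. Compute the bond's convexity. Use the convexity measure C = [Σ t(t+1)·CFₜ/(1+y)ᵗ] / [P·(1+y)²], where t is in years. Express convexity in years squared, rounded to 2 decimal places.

24.26

With y = 0.0145:
  t   CF        PV=CF/(1+0.0145)^t    t·PV        t(t+1)·PV
  1        87.50        86.2494        86.2494         172.4988
  2        87.50        85.0166       170.0333         510.0999
  3        87.50        83.8015       251.4046       1,005.6182
  4        87.50        82.6038       330.4151       1,652.0753
  5     1,087.50     1,011.9732     5,059.8660      30,359.1958
  Σ                  1,349.6445     5,897.9683      33,699.4880
P = 1,349.6445.
Convexity = Σ t(t+1)·PV / [P·(1+y)²] = 33,699.4880 / (1,349.6445 × 1.029210) = 24.26050.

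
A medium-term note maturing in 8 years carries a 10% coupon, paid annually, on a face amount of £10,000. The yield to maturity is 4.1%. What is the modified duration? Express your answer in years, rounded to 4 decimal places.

5.9724 years

Periodic yield y = 0.041. First find Macaulay duration:
  t   CF        PV=CF/(1+0.041)^t    t·PV
  1     1,000.00       960.6148       960.6148
  2     1,000.00       922.7808     1,845.5616
  3     1,000.00       886.4369     2,659.3106
  4     1,000.00       851.5244     3,406.0975
  5     1,000.00       817.9869     4,089.9345
  6     1,000.00       785.7703     4,714.6219
  7     1,000.00       754.8226     5,283.7582
  8    11,000.00     7,976.0313    63,808.2503
  Σ                 13,955.9679    86,768.1494
P = 13,955.9679; Macaulay duration = 86,768.1494 / 13,955.9679 = 6.21728 years.
Modified duration = D_Mac / (1 + y) = 6.21728 / 1.041 = 5.97241 years.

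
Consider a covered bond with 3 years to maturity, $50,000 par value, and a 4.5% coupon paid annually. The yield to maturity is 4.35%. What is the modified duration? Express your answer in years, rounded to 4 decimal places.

Periodic yield y = 0.0435. First find Macaulay duration:
  t   CF        PV=CF/(1+0.0435)^t    t·PV
  1     2,250.00     2,156.2051     2,156.2051
  2     2,250.00     2,066.3202     4,132.6403
  3    52,250.00    45,984.2317   137,952.6951
  Σ                 50,206.7569   144,241.5404
P = 50,206.7569; Macaulay duration = 144,241.5404 / 50,206.7569 = 2.87295 years.
Modified duration = D_Mac / (1 + y) = 2.87295 / 1.0435 = 2.75319 years.

2.7532 years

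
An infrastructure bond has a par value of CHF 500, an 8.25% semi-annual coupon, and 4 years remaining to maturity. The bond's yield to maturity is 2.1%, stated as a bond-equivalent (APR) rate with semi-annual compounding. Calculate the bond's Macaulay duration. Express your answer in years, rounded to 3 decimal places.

Periodic yield y = 0.0105. Discount each cash flow and weight by its period:
  t   CF        PV=CF/(1+0.0105)^t    t·PV
  1       20.625        20.4107        20.4107
  2       20.625        20.1986        40.3972
  3       20.625        19.9887        59.9662
  4       20.625        19.7810        79.1241
  5       20.625        19.5755        97.8774
  6       20.625        19.3721       116.2324
  7       20.625        19.1708       134.1954
  8      520.625       478.8886     3,831.1086
  Σ                    617.3859     4,379.3120
Price P = Σ PV = 617.3859.
Macaulay duration = Σ(t·PV) / P = 4,379.3120 / 617.3859 = 7.09331 half-year periods.
In years: 7.09331 / 2 = 3.54666 years.

3.547 years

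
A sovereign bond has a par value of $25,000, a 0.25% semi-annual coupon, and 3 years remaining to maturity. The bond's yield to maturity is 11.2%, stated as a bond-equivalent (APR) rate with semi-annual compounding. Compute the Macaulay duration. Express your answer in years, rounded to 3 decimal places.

2.989 years

Periodic yield y = 0.056. Discount each cash flow and weight by its period:
  t   CF        PV=CF/(1+0.056)^t    t·PV
  1        31.25        29.5928        29.5928
  2        31.25        28.0235        56.0470
  3        31.25        26.5374        79.6122
  4        31.25        25.1301       100.5204
  5        31.25        23.7975       118.9873
  6    25,031.25    18,050.9070   108,305.4420
  Σ                 18,183.9882   108,690.2016
Price P = Σ PV = 18,183.9882.
Macaulay duration = Σ(t·PV) / P = 108,690.2016 / 18,183.9882 = 5.97725 half-year periods.
In years: 5.97725 / 2 = 2.98862 years.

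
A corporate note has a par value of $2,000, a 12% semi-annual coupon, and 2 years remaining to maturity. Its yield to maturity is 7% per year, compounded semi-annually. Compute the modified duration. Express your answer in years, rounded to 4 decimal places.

Periodic yield y = 0.035. First find Macaulay duration:
  t   CF        PV=CF/(1+0.035)^t    t·PV
  1       120.00       115.9420       115.9420
  2       120.00       112.0213       224.0426
  3       120.00       108.2331       324.6994
  4     2,120.00     1,847.4575     7,389.8301
  Σ                  2,183.6540     8,054.5141
P = 2,183.6540; Macaulay duration = 8,054.5141 / 2,183.6540 = 3.68855 half-year periods = 1.84427 years.
Modified duration = D_Mac / (1 + y) = 1.84427 / 1.035 = 1.78191 years.

1.7819 years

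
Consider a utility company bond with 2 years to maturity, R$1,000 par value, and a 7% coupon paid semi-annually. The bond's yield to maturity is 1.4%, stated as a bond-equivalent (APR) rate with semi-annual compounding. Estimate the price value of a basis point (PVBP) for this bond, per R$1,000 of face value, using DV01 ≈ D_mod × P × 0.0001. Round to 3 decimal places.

Periodic yield y = 0.007.
  t   CF        PV=CF/(1+0.007)^t    t·PV
  1        35.00        34.7567        34.7567
  2        35.00        34.5151        69.0302
  3        35.00        34.2752       102.8255
  4     1,035.00     1,006.5201     4,026.0805
  Σ                  1,110.0671     4,232.6930
P = 1,110.0671; D_Mac = 3.81301 half-year periods = 1.90650 yrs; D_mod = 1.89325 yrs.
DV01 ≈ 1.89325 × 1,110.0671 × 0.0001 = 0.210164.

R$0.210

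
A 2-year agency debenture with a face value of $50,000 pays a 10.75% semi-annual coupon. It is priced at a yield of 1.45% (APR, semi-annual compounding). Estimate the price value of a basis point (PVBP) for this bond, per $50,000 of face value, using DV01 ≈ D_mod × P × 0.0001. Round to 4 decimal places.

Periodic yield y = 0.00725.
  t   CF        PV=CF/(1+0.00725)^t    t·PV
  1     2,687.50     2,668.1559     2,668.1559
  2     2,687.50     2,648.9510     5,297.9020
  3     2,687.50     2,629.8843     7,889.6529
  4    52,687.50    51,186.8598   204,747.4394
  Σ                 59,133.8510   220,603.1501
P = 59,133.8510; D_Mac = 3.73057 half-year periods = 1.86529 yrs; D_mod = 1.85186 yrs.
DV01 ≈ 1.85186 × 59,133.8510 × 0.0001 = 10.950764.

$10.9508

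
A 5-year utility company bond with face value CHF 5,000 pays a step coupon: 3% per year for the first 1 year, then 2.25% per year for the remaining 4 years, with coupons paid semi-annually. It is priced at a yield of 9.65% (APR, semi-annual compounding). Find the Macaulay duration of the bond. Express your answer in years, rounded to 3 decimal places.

4.661 years

Periodic yield y = 0.04825. Discount each cash flow and weight by its period:
  t   CF        PV=CF/(1+0.04825)^t    t·PV
  1        75.00        71.5478        71.5478
  2        75.00        68.2545       136.5091
  3        56.25        48.8346       146.5039
  4        56.25        46.5868       186.3473
  5        56.25        44.4425       222.2123
  6        56.25        42.3968       254.3809
  7        56.25        40.4453       283.1173
  8        56.25        38.5837       308.6694
  9        56.25        36.8077       331.2693
  10    5,056.25     3,156.3113    31,563.1129
  Σ                  3,594.2111    33,503.6702
Price P = Σ PV = 3,594.2111.
Macaulay duration = Σ(t·PV) / P = 33,503.6702 / 3,594.2111 = 9.32156 half-year periods.
In years: 9.32156 / 2 = 4.66078 years.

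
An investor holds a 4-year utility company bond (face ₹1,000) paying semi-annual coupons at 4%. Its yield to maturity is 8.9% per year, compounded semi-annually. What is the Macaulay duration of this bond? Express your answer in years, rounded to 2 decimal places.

3.71 years

Periodic yield y = 0.0445. Discount each cash flow and weight by its period:
  t   CF        PV=CF/(1+0.0445)^t    t·PV
  1        20.00        19.1479        19.1479
  2        20.00        18.3321        36.6643
  3        20.00        17.5511        52.6533
  4        20.00        16.8034        67.2135
  5        20.00        16.0875        80.4374
  6        20.00        15.4021        92.4125
  7        20.00        14.7459       103.2212
  8     1,020.00       720.0002     5,760.0016
  Σ                    838.0702     6,211.7516
Price P = Σ PV = 838.0702.
Macaulay duration = Σ(t·PV) / P = 6,211.7516 / 838.0702 = 7.41197 half-year periods.
In years: 7.41197 / 2 = 3.70599 years.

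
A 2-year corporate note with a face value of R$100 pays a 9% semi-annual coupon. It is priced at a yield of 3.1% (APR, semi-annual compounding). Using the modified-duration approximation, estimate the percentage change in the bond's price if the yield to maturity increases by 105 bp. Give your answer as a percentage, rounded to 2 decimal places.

-1.95%

Periodic yield y = 0.0155. Modified duration first:
  t   CF        PV=CF/(1+0.0155)^t    t·PV
  1         4.50         4.4313         4.4313
  2         4.50         4.3637         8.7274
  3         4.50         4.2971        12.8912
  4       104.50        98.2645       393.0579
  Σ                    111.3565       419.1078
P = 111.3565; D_Mac = 3.76366 half-year periods = 1.88183 yrs; D_mod = 1.88183/(1+0.0155) = 1.85311 yrs.
ΔP/P ≈ -D_mod · Δy = -1.85311 × (+0.0105) = -0.019458 = -1.9458%.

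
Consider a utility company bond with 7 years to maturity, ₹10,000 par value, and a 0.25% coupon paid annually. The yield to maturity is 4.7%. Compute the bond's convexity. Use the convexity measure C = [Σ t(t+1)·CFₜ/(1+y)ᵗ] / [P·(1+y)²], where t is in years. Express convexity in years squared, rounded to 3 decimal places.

50.478

With y = 0.047:
  t   CF        PV=CF/(1+0.047)^t    t·PV        t(t+1)·PV
  1        25.00        23.8777        23.8777          47.7555
  2        25.00        22.8059        45.6117         136.8352
  3        25.00        21.7821        65.3463         261.3853
  4        25.00        20.8043        83.2172         416.0862
  5        25.00        19.8704        99.3520         596.1120
  6        25.00        18.9784       113.8705         797.0934
  7    10,025.00     7,268.7145    50,881.0013     407,048.0106
  Σ                  7,396.8333    51,312.2769     409,303.2782
P = 7,396.8333.
Convexity = Σ t(t+1)·PV / [P·(1+y)²] = 409,303.2782 / (7,396.8333 × 1.096209) = 50.47845.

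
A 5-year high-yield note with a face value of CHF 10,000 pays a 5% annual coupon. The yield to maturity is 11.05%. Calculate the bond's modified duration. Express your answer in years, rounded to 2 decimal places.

4.03 years

Periodic yield y = 0.1105. First find Macaulay duration:
  t   CF        PV=CF/(1+0.1105)^t    t·PV
  1       500.00       450.2476       450.2476
  2       500.00       405.4459       810.8917
  3       500.00       365.1021     1,095.3063
  4       500.00       328.7727     1,315.0908
  5    10,500.00     6,217.2236    31,086.1178
  Σ                  7,766.7919    34,757.6543
P = 7,766.7919; Macaulay duration = 34,757.6543 / 7,766.7919 = 4.47516 years.
Modified duration = D_Mac / (1 + y) = 4.47516 / 1.1105 = 4.02986 years.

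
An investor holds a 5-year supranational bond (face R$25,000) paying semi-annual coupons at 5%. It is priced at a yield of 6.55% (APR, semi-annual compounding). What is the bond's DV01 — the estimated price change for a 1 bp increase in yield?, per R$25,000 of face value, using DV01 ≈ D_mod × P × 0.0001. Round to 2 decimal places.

R$10.10

Periodic yield y = 0.03275.
  t   CF        PV=CF/(1+0.03275)^t    t·PV
  1       625.00       605.1803       605.1803
  2       625.00       585.9892     1,171.9784
  3       625.00       567.4066     1,702.2199
  4       625.00       549.4133     2,197.6534
  5       625.00       531.9906     2,659.9532
  6       625.00       515.1205     3,090.7227
  7       625.00       498.7852     3,491.4967
  8       625.00       482.9680     3,863.7443
  9       625.00       467.6524     4,208.8718
  10   25,625.00    18,565.7218   185,657.2176
  Σ                 23,370.2281   208,649.0383
P = 23,370.2281; D_Mac = 8.92798 half-year periods = 4.46399 yrs; D_mod = 4.32243 yrs.
DV01 ≈ 4.32243 × 23,370.2281 × 0.0001 = 10.101624.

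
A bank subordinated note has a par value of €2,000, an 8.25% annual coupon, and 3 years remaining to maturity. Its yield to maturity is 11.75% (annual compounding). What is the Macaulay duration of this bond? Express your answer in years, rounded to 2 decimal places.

2.77 years

Periodic yield y = 0.1175. Discount each cash flow and weight by its year:
  t   CF        PV=CF/(1+0.1175)^t    t·PV
  1       165.00       147.6510       147.6510
  2       165.00       132.1262       264.2524
  3     2,165.00     1,551.3697     4,654.1091
  Σ                  1,831.1469     5,066.0125
Price P = Σ PV = 1,831.1469.
Macaulay duration = Σ(t·PV) / P = 5,066.0125 / 1,831.1469 = 2.76658 years.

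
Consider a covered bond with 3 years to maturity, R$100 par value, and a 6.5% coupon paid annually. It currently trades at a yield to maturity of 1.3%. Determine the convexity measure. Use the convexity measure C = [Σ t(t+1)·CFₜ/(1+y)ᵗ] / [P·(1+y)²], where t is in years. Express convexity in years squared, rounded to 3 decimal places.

10.830

With y = 0.013:
  t   CF        PV=CF/(1+0.013)^t    t·PV        t(t+1)·PV
  1         6.50         6.4166         6.4166          12.8332
  2         6.50         6.3342        12.6685          38.0054
  3       106.50       102.4522       307.3566       1,229.4264
  Σ                    115.2030       326.4417       1,280.2650
P = 115.2030.
Convexity = Σ t(t+1)·PV / [P·(1+y)²] = 1,280.2650 / (115.2030 × 1.026169) = 10.82972.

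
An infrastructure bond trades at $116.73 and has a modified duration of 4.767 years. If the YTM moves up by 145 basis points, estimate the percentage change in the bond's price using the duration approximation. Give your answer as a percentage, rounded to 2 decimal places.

Duration approximation: ΔP/P ≈ -D_mod · Δy = -4.767 × (+0.0145) = -0.0691215.
As a percentage: -6.91215%.

-6.91%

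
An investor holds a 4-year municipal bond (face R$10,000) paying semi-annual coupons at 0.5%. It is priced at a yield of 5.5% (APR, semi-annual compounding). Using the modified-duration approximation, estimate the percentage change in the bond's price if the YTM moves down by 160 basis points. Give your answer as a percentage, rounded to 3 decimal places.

Periodic yield y = 0.0275. Modified duration first:
  t   CF        PV=CF/(1+0.0275)^t    t·PV
  1        25.00        24.3309        24.3309
  2        25.00        23.6797        47.3594
  3        25.00        23.0459        69.1378
  4        25.00        22.4291        89.7166
  5        25.00        21.8288       109.1442
  6        25.00        21.2446       127.4677
  7        25.00        20.6760       144.7322
  8    10,025.00     8,069.1862    64,553.4896
  Σ                  8,226.4214    65,165.3785
P = 8,226.4214; D_Mac = 7.92147 half-year periods = 3.96074 yrs; D_mod = 3.96074/(1+0.0275) = 3.85473 yrs.
ΔP/P ≈ -D_mod · Δy = -3.85473 × (-0.016) = +0.061676 = +6.1676%.

+6.168%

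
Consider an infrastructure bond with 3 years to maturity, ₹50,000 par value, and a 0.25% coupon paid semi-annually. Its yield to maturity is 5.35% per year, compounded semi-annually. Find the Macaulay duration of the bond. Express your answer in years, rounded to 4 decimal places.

2.9897 years

Periodic yield y = 0.02675. Discount each cash flow and weight by its period:
  t   CF        PV=CF/(1+0.02675)^t    t·PV
  1        62.50        60.8717        60.8717
  2        62.50        59.2858       118.5716
  3        62.50        57.7412       173.2236
  4        62.50        56.2369       224.9475
  5        62.50        54.7717       273.8587
  6    50,062.50    42,729.1511   256,374.9063
  Σ                 43,018.0583   257,226.3793
Price P = Σ PV = 43,018.0583.
Macaulay duration = Σ(t·PV) / P = 257,226.3793 / 43,018.0583 = 5.97950 half-year periods.
In years: 5.97950 / 2 = 2.98975 years.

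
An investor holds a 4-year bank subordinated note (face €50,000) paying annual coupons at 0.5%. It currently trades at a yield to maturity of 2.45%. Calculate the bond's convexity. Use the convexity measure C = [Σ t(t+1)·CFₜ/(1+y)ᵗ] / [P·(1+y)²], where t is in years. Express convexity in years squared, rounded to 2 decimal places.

18.86

With y = 0.0245:
  t   CF        PV=CF/(1+0.0245)^t    t·PV        t(t+1)·PV
  1       250.00       244.0215       244.0215         488.0429
  2       250.00       238.1859       476.3718       1,429.1155
  3       250.00       232.4899       697.4697       2,789.8790
  4    50,250.00    45,612.9557   182,451.8228     912,259.1138
  Σ                 46,327.6530   183,869.6858     916,966.1512
P = 46,327.6530.
Convexity = Σ t(t+1)·PV / [P·(1+y)²] = 916,966.1512 / (46,327.6530 × 1.049600) = 18.85772.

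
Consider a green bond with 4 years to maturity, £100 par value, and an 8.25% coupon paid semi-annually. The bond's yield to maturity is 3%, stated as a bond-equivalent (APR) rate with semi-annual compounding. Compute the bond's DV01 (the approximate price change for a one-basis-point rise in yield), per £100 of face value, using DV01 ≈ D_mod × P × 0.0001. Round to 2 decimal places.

Periodic yield y = 0.015.
  t   CF        PV=CF/(1+0.015)^t    t·PV
  1        4.125         4.0640         4.0640
  2        4.125         4.0040         8.0080
  3        4.125         3.9448        11.8344
  4        4.125         3.8865        15.5460
  5        4.125         3.8291        19.1454
  6        4.125         3.7725        22.6349
  7        4.125         3.7167        26.0171
  8      104.125        92.4329       739.4634
  Σ                    119.6506       846.7133
P = 119.6506; D_Mac = 7.07655 half-year periods = 3.53828 yrs; D_mod = 3.48599 yrs.
DV01 ≈ 3.48599 × 119.6506 × 0.0001 = 0.041710.

£0.04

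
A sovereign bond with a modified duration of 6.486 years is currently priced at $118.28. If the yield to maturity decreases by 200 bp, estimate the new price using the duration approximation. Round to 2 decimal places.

Duration approximation: ΔP/P ≈ -D_mod · Δy = -6.486 × (-0.02) = +0.129720.
New price ≈ 118.28 × (1 + 0.129720) = 133.6232816.

$133.62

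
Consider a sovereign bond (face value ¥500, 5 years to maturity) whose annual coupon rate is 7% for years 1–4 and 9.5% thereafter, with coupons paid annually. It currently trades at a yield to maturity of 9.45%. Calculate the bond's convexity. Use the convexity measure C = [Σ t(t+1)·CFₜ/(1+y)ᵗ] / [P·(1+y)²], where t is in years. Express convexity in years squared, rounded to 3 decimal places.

20.839

With y = 0.0945:
  t   CF        PV=CF/(1+0.0945)^t    t·PV        t(t+1)·PV
  1        35.00        31.9781        31.9781          63.9561
  2        35.00        29.2171        58.4341         175.3024
  3        35.00        26.6944        80.0833         320.3332
  4        35.00        24.3896        97.5585         487.7923
  5       547.50       348.5823     1,742.9114      10,457.4681
  Σ                    460.8615     2,010.9653      11,504.8522
P = 460.8615.
Convexity = Σ t(t+1)·PV / [P·(1+y)²] = 11,504.8522 / (460.8615 × 1.197930) = 20.83911.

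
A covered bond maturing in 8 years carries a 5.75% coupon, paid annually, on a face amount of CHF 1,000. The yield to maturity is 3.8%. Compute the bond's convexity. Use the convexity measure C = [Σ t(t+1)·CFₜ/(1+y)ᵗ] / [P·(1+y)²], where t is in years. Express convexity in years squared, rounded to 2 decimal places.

With y = 0.038:
  t   CF        PV=CF/(1+0.038)^t    t·PV        t(t+1)·PV
  1        57.50        55.3950        55.3950         110.7900
  2        57.50        53.3670       106.7341         320.2023
  3        57.50        51.4133       154.2400         616.9600
  4        57.50        49.5312       198.1246         990.6230
  5        57.50        47.7179       238.5894       1,431.5362
  6        57.50        45.9710       275.8259       1,930.7810
  7        57.50        44.2880       310.0162       2,480.1297
  8     1,057.50       784.6962     6,277.5696      56,498.1262
  Σ                  1,132.3796     7,616.4947      64,379.1484
P = 1,132.3796.
Convexity = Σ t(t+1)·PV / [P·(1+y)²] = 64,379.1484 / (1,132.3796 × 1.077444) = 52.76652.

52.77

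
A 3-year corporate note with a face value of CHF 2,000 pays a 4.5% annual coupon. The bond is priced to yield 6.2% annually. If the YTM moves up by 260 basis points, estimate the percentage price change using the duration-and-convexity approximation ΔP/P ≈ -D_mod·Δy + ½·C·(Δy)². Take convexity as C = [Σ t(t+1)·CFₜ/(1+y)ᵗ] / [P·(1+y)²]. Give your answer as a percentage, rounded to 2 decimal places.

-6.69%

With y = 0.062:
  t   CF        PV=CF/(1+0.062)^t    t·PV        t(t+1)·PV
  1        90.00        84.7458        84.7458         169.4915
  2        90.00        79.7983       159.5965         478.7896
  3     2,090.00     1,744.9088     5,234.7264      20,938.9057
  Σ                  1,909.4528     5,479.0687      21,587.1869
P = 1,909.4528; D_Mac = 2.86944 yrs; D_mod = 2.70193 yrs; C = 10.02393.
Duration effect: -2.70193 × (+0.026) = -0.070250
Convexity effect: 0.5 × 10.02393 × (0.026)² = +0.0033881
ΔP/P ≈ -0.070250 + 0.0033881 = -0.066862 = -6.6862%.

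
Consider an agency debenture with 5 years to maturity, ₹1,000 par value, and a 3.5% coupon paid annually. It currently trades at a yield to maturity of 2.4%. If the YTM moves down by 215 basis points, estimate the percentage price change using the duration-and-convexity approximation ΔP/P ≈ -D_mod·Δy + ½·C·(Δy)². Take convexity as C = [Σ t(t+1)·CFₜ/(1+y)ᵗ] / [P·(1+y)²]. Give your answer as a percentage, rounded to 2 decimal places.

+10.44%

With y = 0.024:
  t   CF        PV=CF/(1+0.024)^t    t·PV        t(t+1)·PV
  1        35.00        34.1797        34.1797          68.3594
  2        35.00        33.3786        66.7572         200.2716
  3        35.00        32.5963        97.7889         391.1555
  4        35.00        31.8323       127.3293         636.6463
  5     1,035.00       919.2647     4,596.3233      27,577.9399
  Σ                  1,051.2516     4,922.3783      28,874.3727
P = 1,051.2516; D_Mac = 4.68240 yrs; D_mod = 4.57265 yrs; C = 26.19425.
Duration effect: -4.57265 × (-0.0215) = +0.098312
Convexity effect: 0.5 × 26.19425 × (-0.0215)² = +0.0060541
ΔP/P ≈ +0.098312 + 0.0060541 = +0.104366 = +10.4366%.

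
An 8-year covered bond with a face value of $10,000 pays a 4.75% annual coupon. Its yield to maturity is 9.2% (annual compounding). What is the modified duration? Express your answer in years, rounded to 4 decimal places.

6.0740 years

Periodic yield y = 0.092. First find Macaulay duration:
  t   CF        PV=CF/(1+0.092)^t    t·PV
  1       475.00       434.9817       434.9817
  2       475.00       398.3349       796.6698
  3       475.00       364.7755     1,094.3266
  4       475.00       334.0435     1,336.1741
  5       475.00       305.9007     1,529.5033
  6       475.00       280.1288     1,680.7729
  7       475.00       256.5282     1,795.6975
  8    10,475.00     5,180.5149    41,444.1190
  Σ                  7,555.2082    50,112.2448
P = 7,555.2082; Macaulay duration = 50,112.2448 / 7,555.2082 = 6.63281 years.
Modified duration = D_Mac / (1 + y) = 6.63281 / 1.092 = 6.07400 years.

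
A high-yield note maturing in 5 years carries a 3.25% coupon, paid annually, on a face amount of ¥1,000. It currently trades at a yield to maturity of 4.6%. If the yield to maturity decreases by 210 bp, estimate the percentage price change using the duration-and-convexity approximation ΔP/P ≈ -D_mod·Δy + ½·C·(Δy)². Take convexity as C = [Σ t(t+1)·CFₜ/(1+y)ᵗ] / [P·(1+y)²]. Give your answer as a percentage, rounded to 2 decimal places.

With y = 0.046:
  t   CF        PV=CF/(1+0.046)^t    t·PV        t(t+1)·PV
  1        32.50        31.0707        31.0707          62.1415
  2        32.50        29.7043        59.4087         178.2261
  3        32.50        28.3980        85.1941         340.7764
  4        32.50        27.1492       108.5967         542.9835
  5     1,032.50       824.5778     4,122.8890      24,737.3340
  Σ                    940.9001     4,407.1592      25,861.4615
P = 940.9001; D_Mac = 4.68398 yrs; D_mod = 4.47799 yrs; C = 25.12154.
Duration effect: -4.47799 × (-0.021) = +0.094038
Convexity effect: 0.5 × 25.12154 × (-0.021)² = +0.0055393
ΔP/P ≈ +0.094038 + 0.0055393 = +0.099577 = +9.9577%.

+9.96%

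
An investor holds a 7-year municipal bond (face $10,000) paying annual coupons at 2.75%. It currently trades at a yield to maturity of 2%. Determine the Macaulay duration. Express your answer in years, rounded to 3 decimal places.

Periodic yield y = 0.02. Discount each cash flow and weight by its year:
  t   CF        PV=CF/(1+0.02)^t    t·PV
  1       275.00       269.6078       269.6078
  2       275.00       264.3214       528.6428
  3       275.00       259.1386       777.4159
  4       275.00       254.0575     1,016.2300
  5       275.00       249.0760     1,245.3799
  6       275.00       244.1921     1,465.1528
  7    10,275.00     8,945.0058    62,615.0408
  Σ                 10,485.3993    67,917.4701
Price P = Σ PV = 10,485.3993.
Macaulay duration = Σ(t·PV) / P = 67,917.4701 / 10,485.3993 = 6.47734 years.

6.477 years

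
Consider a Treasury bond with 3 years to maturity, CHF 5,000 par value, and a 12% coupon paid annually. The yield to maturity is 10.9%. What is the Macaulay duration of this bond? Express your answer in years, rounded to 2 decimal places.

2.69 years

Periodic yield y = 0.109. Discount each cash flow and weight by its year:
  t   CF        PV=CF/(1+0.109)^t    t·PV
  1       600.00       541.0280       541.0280
  2       600.00       487.8521       975.7042
  3     5,600.00     4,105.7584    12,317.2752
  Σ                  5,134.6384    13,834.0073
Price P = Σ PV = 5,134.6384.
Macaulay duration = Σ(t·PV) / P = 13,834.0073 / 5,134.6384 = 2.69425 years.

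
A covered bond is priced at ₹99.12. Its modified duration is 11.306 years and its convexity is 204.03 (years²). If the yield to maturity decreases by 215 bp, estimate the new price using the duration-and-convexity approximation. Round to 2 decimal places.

₹127.89

Duration effect: -D_mod·Δy = -11.306 × (-0.0215) = +0.243079
Convexity effect: ½·C·(Δy)² = 0.5 × 204.03 × (-0.0215)² = +0.04715643375
ΔP/P ≈ +0.243079 + 0.04715643375 = +0.29023543375
New price ≈ 99.12 × (1 + 0.29023543375) = 127.8881361933.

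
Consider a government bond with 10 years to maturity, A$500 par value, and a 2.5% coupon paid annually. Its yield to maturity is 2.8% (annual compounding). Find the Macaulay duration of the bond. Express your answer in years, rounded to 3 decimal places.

Periodic yield y = 0.028. Discount each cash flow and weight by its year:
  t   CF        PV=CF/(1+0.028)^t    t·PV
  1        12.50        12.1595        12.1595
  2        12.50        11.8283        23.6567
  3        12.50        11.5062        34.5185
  4        12.50        11.1928        44.7711
  5        12.50        10.8879        54.4395
  6        12.50        10.5914        63.5481
  7        12.50        10.3029        72.1201
  8        12.50        10.0222        80.1780
  9        12.50         9.7493        87.7434
  10      512.50       388.8326     3,888.3265
  Σ                    487.0731     4,361.4614
Price P = Σ PV = 487.0731.
Macaulay duration = Σ(t·PV) / P = 4,361.4614 / 487.0731 = 8.95443 years.

8.954 years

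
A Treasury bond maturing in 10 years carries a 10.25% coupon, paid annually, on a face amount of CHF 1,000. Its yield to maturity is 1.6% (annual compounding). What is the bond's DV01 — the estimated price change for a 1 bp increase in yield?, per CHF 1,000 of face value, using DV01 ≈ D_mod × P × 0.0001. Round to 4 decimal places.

Periodic yield y = 0.016.
  t   CF        PV=CF/(1+0.016)^t    t·PV
  1       102.50       100.8858       100.8858
  2       102.50        99.2971       198.5941
  3       102.50        97.7333       293.2000
  4       102.50        96.1942       384.7769
  5       102.50        94.6794       473.3968
  6       102.50        93.1883       559.1301
  7       102.50        91.7208       642.0457
  8       102.50        90.2764       722.2111
  9       102.50        88.8547       799.6925
  10    1,102.50       940.6792     9,406.7915
  Σ                  1,793.5093    13,580.7247
P = 1,793.5093; D_Mac = 7.57215 yrs; D_mod = 7.45291 yrs.
DV01 ≈ 7.45291 × 1,793.5093 × 0.0001 = 1.336685.

CHF 1.3367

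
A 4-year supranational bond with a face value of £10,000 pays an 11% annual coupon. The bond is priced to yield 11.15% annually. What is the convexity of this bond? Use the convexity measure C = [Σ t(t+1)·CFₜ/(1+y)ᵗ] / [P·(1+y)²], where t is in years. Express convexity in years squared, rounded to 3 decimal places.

With y = 0.1115:
  t   CF        PV=CF/(1+0.1115)^t    t·PV        t(t+1)·PV
  1     1,100.00       989.6536       989.6536       1,979.3072
  2     1,100.00       890.3766     1,780.7533       5,342.2598
  3     1,100.00       801.0586     2,403.1758       9,612.7031
  4    11,100.00     7,272.5231    29,090.0925     145,450.4624
  Σ                  9,953.6120    34,263.6751     162,384.7326
P = 9,953.6120.
Convexity = Σ t(t+1)·PV / [P·(1+y)²] = 162,384.7326 / (9,953.6120 × 1.235432) = 13.20522.

13.205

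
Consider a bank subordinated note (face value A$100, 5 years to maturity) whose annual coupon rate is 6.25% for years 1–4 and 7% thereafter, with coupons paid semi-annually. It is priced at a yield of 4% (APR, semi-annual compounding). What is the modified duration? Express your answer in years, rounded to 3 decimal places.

Periodic yield y = 0.02. First find Macaulay duration:
  t   CF        PV=CF/(1+0.02)^t    t·PV
  1        3.125         3.0637         3.0637
  2        3.125         3.0037         6.0073
  3        3.125         2.9448         8.8343
  4        3.125         2.8870        11.5481
  5        3.125         2.8304        14.1520
  6        3.125         2.7749        16.6495
  7        3.125         2.7205        19.0435
  8        3.125         2.6672        21.3373
  9        3.500         2.9286        26.3578
  10     103.500        84.9060       849.0605
  Σ                    110.7268       976.0539
P = 110.7268; Macaulay duration = 976.0539 / 110.7268 = 8.81497 half-year periods = 4.40749 years.
Modified duration = D_Mac / (1 + y) = 4.40749 / 1.02 = 4.32107 years.

4.321 years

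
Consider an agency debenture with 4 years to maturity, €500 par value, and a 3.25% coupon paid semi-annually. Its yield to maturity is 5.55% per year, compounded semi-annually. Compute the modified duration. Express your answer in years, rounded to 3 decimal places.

Periodic yield y = 0.02775. First find Macaulay duration:
  t   CF        PV=CF/(1+0.02775)^t    t·PV
  1        8.125         7.9056         7.9056
  2        8.125         7.6922        15.3843
  3        8.125         7.4845        22.4534
  4        8.125         7.2824        29.1295
  5        8.125         7.0858        35.4288
  6        8.125         6.8944        41.3666
  7        8.125         6.7083        46.9579
  8      508.125       408.1978     3,265.5825
  Σ                    459.2509     3,464.2087
P = 459.2509; Macaulay duration = 3,464.2087 / 459.2509 = 7.54317 half-year periods = 3.77159 years.
Modified duration = D_Mac / (1 + y) = 3.77159 / 1.02775 = 3.66975 years.

3.670 years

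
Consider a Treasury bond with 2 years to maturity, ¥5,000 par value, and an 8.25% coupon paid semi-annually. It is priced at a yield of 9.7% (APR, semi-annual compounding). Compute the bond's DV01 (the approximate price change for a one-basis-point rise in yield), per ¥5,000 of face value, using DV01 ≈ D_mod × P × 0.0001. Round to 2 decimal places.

¥0.87

Periodic yield y = 0.0485.
  t   CF        PV=CF/(1+0.0485)^t    t·PV
  1       206.25       196.7096       196.7096
  2       206.25       187.6105       375.2210
  3       206.25       178.9323       536.7968
  4     5,206.25     4,307.7578    17,231.0313
  Σ                  4,871.0101    18,339.7586
P = 4,871.0101; D_Mac = 3.76508 half-year periods = 1.88254 yrs; D_mod = 1.79546 yrs.
DV01 ≈ 1.79546 × 4,871.0101 × 0.0001 = 0.874571.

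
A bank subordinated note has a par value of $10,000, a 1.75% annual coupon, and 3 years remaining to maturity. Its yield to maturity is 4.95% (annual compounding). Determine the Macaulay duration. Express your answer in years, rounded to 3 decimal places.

2.946 years

Periodic yield y = 0.0495. Discount each cash flow and weight by its year:
  t   CF        PV=CF/(1+0.0495)^t    t·PV
  1       175.00       166.7461       166.7461
  2       175.00       158.8814       317.7629
  3    10,175.00     8,802.1160    26,406.3481
  Σ                  9,127.7435    26,890.8570
Price P = Σ PV = 9,127.7435.
Macaulay duration = Σ(t·PV) / P = 26,890.8570 / 9,127.7435 = 2.94606 years.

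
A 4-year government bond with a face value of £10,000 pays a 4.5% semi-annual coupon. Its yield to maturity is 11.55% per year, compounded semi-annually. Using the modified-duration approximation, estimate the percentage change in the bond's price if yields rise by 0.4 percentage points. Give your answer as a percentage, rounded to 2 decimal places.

Periodic yield y = 0.05775. Modified duration first:
  t   CF        PV=CF/(1+0.05775)^t    t·PV
  1       225.00       212.7157       212.7157
  2       225.00       201.1020       402.2041
  3       225.00       190.1225       570.3674
  4       225.00       179.7423       718.9693
  5       225.00       169.9289       849.6447
  6       225.00       160.6513       963.9080
  7       225.00       151.8802     1,063.1617
  8    10,225.00     6,525.2784    52,202.2271
  Σ                  7,791.4214    56,983.1979
P = 7,791.4214; D_Mac = 7.31358 half-year periods = 3.65679 yrs; D_mod = 3.65679/(1+0.05775) = 3.45714 yrs.
ΔP/P ≈ -D_mod · Δy = -3.45714 × (+0.004) = -0.013829 = -1.3829%.

-1.38%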